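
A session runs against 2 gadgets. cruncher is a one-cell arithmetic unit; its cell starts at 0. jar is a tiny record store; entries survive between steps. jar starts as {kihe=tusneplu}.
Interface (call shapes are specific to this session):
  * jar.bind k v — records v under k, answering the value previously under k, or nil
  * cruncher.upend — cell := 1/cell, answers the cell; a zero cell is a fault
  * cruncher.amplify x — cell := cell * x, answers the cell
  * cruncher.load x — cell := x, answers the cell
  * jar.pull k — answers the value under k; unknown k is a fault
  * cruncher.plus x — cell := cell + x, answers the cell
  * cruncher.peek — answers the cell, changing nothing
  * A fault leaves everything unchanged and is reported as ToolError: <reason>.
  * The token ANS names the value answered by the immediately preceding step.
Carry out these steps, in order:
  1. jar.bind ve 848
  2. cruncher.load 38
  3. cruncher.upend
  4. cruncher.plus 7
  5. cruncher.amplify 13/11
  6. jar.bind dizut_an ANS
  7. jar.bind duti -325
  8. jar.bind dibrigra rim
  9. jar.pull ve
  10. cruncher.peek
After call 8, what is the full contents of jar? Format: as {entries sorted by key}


CALL jar.bind[k='ve'; v='848']
RET  nil
CALL cruncher.load[x='38']
RET  38
CALL cruncher.upend[]
RET  1/38
CALL cruncher.plus[x='7']
RET  267/38
CALL cruncher.amplify[x='13/11']
RET  3471/418
CALL jar.bind[k='dizut_an'; v='ANS']
RET  nil
CALL jar.bind[k='duti'; v='-325']
RET  nil
CALL jar.bind[k='dibrigra'; v='rim']
RET  nil
CALL jar.pull[k='ve']
RET  848
CALL cruncher.peek[]
RET  3471/418

Answer: {dibrigra=rim, dizut_an=3471/418, duti=-325, kihe=tusneplu, ve=848}


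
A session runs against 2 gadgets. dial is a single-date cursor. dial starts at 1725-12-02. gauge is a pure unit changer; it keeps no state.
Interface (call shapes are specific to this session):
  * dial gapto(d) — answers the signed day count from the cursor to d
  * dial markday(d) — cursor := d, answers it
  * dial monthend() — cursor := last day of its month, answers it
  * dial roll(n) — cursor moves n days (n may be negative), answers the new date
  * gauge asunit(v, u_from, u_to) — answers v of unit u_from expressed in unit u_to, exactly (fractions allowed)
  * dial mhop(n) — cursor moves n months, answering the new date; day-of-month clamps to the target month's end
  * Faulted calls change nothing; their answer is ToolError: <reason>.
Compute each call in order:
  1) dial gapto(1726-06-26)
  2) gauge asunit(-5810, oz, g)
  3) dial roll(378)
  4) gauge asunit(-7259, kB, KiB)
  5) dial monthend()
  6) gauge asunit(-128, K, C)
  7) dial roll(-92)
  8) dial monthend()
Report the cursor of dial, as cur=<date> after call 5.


Answer: cur=1726-12-31

Derivation:
Using dial gapto(1726-06-26), and observe 206.
Then gauge asunit(-5810, oz, g), and get -26353716697/160000.
I try dial roll(378): 1726-12-15.
I call gauge asunit(-7259, kB, KiB), and get -907375/128.
Then dial monthend, and get 1726-12-31.
Using gauge asunit(-128, K, C), giving -8023/20.
I invoke dial roll(-92): 1726-09-30.
Next I call dial monthend(), and get 1726-09-30.


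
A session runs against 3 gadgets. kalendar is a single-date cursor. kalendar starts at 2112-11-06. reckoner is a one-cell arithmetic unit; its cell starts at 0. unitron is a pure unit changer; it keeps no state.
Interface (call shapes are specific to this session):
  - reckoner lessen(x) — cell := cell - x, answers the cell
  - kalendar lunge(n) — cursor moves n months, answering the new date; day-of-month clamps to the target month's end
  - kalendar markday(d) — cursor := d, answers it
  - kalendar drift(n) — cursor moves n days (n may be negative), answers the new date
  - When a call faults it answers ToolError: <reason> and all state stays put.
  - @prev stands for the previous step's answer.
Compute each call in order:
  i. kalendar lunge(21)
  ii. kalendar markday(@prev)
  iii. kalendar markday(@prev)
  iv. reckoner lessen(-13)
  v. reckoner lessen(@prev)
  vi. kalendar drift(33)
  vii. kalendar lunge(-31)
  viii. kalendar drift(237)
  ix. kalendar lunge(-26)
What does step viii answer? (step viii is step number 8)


> kalendar lunge n='21'
:: 2114-08-06
> kalendar markday d='@prev'
:: 2114-08-06
> kalendar markday d='@prev'
:: 2114-08-06
> reckoner lessen x='-13'
:: 13
> reckoner lessen x='@prev'
:: 0
> kalendar drift n='33'
:: 2114-09-08
> kalendar lunge n='-31'
:: 2112-02-08
> kalendar drift n='237'
:: 2112-10-02
> kalendar lunge n='-26'
:: 2110-08-02

Answer: 2112-10-02


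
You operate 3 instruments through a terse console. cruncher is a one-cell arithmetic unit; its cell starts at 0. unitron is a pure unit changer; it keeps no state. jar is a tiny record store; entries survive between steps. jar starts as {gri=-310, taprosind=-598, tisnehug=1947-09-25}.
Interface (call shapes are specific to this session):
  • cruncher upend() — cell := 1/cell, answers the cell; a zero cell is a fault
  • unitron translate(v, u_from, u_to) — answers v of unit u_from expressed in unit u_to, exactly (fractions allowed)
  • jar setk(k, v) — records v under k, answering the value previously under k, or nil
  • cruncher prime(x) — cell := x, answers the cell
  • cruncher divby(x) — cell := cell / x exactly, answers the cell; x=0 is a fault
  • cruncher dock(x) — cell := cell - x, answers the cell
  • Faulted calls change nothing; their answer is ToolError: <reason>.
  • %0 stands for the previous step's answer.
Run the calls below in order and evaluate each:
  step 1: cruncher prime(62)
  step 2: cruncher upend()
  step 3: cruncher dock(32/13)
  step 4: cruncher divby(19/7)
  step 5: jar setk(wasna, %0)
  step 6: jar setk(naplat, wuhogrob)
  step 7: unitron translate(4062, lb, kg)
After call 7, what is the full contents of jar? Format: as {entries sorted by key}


Answer: {gri=-310, naplat=wuhogrob, taprosind=-598, tisnehug=1947-09-25, wasna=-13797/15314}

Derivation:
>>> cruncher prime 62
[out] 62
>>> cruncher upend
[out] 1/62
>>> cruncher dock 32/13
[out] -1971/806
>>> cruncher divby 19/7
[out] -13797/15314
>>> jar setk wasna %0
[out] nil
>>> jar setk naplat wuhogrob
[out] nil
>>> unitron translate 4062 lb kg
[out] 92124610347/50000000


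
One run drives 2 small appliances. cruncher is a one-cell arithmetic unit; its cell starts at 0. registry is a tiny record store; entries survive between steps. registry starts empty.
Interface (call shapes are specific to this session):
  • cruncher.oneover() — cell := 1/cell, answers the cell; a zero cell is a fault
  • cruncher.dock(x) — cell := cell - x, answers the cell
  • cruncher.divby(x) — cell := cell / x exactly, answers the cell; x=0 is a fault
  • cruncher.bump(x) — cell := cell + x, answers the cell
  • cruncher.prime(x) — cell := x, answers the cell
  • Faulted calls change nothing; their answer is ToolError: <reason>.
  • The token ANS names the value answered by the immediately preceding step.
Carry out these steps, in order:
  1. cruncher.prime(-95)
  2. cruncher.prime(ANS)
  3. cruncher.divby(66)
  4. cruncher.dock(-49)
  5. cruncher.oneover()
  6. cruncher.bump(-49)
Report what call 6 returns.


Answer: -153745/3139

Derivation:
[in] cruncher.prime x='-95'
  -95
[in] cruncher.prime x='ANS'
  -95
[in] cruncher.divby x='66'
  -95/66
[in] cruncher.dock x='-49'
  3139/66
[in] cruncher.oneover
  66/3139
[in] cruncher.bump x='-49'
  -153745/3139


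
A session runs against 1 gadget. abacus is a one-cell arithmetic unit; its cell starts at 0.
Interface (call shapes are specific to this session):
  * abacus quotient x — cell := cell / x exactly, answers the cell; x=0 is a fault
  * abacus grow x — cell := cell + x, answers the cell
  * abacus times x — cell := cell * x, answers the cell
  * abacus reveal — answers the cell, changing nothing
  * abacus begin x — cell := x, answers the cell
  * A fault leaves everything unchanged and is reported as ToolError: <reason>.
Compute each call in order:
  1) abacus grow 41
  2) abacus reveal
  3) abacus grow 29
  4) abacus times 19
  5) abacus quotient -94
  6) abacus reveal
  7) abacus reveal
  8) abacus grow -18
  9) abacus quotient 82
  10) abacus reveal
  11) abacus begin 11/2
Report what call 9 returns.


I invoke abacus grow using x→41, which returns 41.
Calling abacus reveal(), which returns 41.
I run abacus grow using x→29, which returns 70.
Invoking abacus times using x→19, — result: 1330.
I invoke abacus quotient using x→-94, and get -665/47.
Invoking abacus reveal, yielding -665/47.
I try abacus reveal: -665/47.
Then abacus grow using x→-18, → -1511/47.
Using abacus quotient using x→82, — result: -1511/3854.
Calling abacus reveal(), which returns -1511/3854.
Then abacus begin using x→11/2, giving 11/2.

Answer: -1511/3854


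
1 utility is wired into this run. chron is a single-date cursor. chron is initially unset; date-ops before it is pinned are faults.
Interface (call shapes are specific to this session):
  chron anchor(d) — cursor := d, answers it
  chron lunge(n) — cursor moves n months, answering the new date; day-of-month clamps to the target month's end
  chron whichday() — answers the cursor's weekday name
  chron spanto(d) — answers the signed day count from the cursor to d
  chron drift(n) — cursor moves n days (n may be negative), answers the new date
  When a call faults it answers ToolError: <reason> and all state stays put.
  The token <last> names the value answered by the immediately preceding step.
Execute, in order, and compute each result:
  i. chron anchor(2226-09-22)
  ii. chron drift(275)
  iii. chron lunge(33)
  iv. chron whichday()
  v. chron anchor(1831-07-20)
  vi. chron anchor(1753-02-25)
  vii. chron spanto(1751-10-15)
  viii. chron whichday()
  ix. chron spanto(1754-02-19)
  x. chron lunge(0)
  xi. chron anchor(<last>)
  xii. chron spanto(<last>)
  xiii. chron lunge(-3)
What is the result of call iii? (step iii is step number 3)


Answer: 2230-03-24

Derivation:
Next I call chron anchor(d=2226-09-22), and see 2226-09-22.
Next I call chron drift(n=275), giving 2227-06-24.
I use chron lunge(n=33), yielding 2230-03-24.
I call chron whichday(), and observe Wednesday.
I invoke chron anchor(d=1831-07-20): 1831-07-20.
I use chron anchor(d=1753-02-25), and get 1753-02-25.
Next I call chron spanto(d=1751-10-15), and get -499.
Now I run chron whichday, which returns Sunday.
Now I run chron spanto(d=1754-02-19), and get 359.
Using chron lunge(n=0), → 1753-02-25.
Invoking chron anchor(d=<last>): 1753-02-25.
Now I run chron spanto(d=<last>), yielding 0.
I run chron lunge(n=-3), and see 1752-11-25.


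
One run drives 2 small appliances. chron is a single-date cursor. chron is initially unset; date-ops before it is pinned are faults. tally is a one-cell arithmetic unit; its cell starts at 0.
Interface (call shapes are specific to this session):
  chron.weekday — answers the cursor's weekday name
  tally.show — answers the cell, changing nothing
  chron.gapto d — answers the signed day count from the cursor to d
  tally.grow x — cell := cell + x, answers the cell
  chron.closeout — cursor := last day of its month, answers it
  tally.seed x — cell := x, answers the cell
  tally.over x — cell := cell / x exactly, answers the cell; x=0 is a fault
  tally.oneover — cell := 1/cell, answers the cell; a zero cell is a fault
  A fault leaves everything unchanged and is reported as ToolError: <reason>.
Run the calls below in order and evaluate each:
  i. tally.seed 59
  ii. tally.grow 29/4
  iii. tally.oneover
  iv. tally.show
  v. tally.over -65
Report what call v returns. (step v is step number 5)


Do: tally.seed[x=59]
See: 59
Do: tally.grow[x=29/4]
See: 265/4
Do: tally.oneover[]
See: 4/265
Do: tally.show[]
See: 4/265
Do: tally.over[x=-65]
See: -4/17225

Answer: -4/17225


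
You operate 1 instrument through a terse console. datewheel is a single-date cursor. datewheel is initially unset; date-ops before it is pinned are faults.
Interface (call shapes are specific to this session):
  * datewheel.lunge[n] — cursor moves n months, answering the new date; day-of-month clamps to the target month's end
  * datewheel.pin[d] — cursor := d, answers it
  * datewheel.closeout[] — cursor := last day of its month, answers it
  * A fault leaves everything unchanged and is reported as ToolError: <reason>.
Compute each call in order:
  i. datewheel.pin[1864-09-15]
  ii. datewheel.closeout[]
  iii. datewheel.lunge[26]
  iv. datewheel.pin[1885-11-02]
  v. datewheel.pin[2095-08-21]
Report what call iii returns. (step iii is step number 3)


Act: datewheel.pin[d→1864-09-15]
Obs: 1864-09-15
Act: datewheel.closeout[]
Obs: 1864-09-30
Act: datewheel.lunge[n→26]
Obs: 1866-11-30
Act: datewheel.pin[d→1885-11-02]
Obs: 1885-11-02
Act: datewheel.pin[d→2095-08-21]
Obs: 2095-08-21

Answer: 1866-11-30


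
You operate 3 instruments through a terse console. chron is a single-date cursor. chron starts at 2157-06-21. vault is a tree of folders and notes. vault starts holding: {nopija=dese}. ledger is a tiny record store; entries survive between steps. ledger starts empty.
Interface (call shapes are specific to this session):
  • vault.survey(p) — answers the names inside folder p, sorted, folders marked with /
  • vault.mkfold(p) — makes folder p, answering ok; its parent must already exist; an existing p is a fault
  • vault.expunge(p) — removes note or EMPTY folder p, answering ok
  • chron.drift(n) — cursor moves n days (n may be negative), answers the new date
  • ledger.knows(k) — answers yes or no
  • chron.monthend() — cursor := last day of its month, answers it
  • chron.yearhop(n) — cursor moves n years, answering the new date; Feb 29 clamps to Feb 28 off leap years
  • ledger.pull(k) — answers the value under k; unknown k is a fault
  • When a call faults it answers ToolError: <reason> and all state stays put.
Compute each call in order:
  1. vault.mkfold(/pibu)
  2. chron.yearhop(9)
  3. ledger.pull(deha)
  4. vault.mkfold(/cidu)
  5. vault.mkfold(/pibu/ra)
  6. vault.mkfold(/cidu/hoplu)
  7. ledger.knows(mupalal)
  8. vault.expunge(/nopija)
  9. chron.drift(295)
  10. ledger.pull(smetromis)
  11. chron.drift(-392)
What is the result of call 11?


-> vault.mkfold(p='/pibu')
<- ok
-> chron.yearhop(n='9')
<- 2166-06-21
-> ledger.pull(k='deha')
<- ToolError: no such key deha
-> vault.mkfold(p='/cidu')
<- ok
-> vault.mkfold(p='/pibu/ra')
<- ok
-> vault.mkfold(p='/cidu/hoplu')
<- ok
-> ledger.knows(k='mupalal')
<- no
-> vault.expunge(p='/nopija')
<- ok
-> chron.drift(n='295')
<- 2167-04-12
-> ledger.pull(k='smetromis')
<- ToolError: no such key smetromis
-> chron.drift(n='-392')
<- 2166-03-16

Answer: 2166-03-16


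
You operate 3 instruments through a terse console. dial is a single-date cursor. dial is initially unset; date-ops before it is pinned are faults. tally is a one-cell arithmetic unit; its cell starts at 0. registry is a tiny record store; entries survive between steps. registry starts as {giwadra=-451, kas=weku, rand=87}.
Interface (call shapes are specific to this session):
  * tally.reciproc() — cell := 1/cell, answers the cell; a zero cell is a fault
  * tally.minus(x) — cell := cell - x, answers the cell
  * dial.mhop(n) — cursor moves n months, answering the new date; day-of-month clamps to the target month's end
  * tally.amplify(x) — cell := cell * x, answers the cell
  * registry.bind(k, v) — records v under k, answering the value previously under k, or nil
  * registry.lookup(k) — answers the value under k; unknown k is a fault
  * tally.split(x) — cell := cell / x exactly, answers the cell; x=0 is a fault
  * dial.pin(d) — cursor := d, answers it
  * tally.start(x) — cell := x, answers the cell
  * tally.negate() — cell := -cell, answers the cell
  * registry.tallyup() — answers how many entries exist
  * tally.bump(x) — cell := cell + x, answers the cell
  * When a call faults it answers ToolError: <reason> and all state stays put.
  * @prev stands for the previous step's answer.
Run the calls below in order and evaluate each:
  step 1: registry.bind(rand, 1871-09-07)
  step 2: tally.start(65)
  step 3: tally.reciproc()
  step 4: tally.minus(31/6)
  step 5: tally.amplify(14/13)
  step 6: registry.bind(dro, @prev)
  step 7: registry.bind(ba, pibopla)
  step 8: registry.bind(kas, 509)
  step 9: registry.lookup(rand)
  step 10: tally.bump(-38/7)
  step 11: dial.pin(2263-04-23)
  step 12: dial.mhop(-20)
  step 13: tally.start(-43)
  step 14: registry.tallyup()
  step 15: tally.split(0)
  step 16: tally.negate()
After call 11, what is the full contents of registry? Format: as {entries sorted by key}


# bind(rand, 1871-09-07) -> 87
# start(65) -> 65
# reciproc() -> 1/65
# minus(31/6) -> -2009/390
# amplify(14/13) -> -14063/2535
# bind(dro, @prev) -> nil
# bind(ba, pibopla) -> nil
# bind(kas, 509) -> weku
# lookup(rand) -> 1871-09-07
# bump(-38/7) -> -194771/17745
# pin(2263-04-23) -> 2263-04-23
# mhop(-20) -> 2261-08-23
# start(-43) -> -43
# tallyup() -> 5
# split(0) -> ToolError: division by zero
# negate() -> 43

Answer: {ba=pibopla, dro=-14063/2535, giwadra=-451, kas=509, rand=1871-09-07}


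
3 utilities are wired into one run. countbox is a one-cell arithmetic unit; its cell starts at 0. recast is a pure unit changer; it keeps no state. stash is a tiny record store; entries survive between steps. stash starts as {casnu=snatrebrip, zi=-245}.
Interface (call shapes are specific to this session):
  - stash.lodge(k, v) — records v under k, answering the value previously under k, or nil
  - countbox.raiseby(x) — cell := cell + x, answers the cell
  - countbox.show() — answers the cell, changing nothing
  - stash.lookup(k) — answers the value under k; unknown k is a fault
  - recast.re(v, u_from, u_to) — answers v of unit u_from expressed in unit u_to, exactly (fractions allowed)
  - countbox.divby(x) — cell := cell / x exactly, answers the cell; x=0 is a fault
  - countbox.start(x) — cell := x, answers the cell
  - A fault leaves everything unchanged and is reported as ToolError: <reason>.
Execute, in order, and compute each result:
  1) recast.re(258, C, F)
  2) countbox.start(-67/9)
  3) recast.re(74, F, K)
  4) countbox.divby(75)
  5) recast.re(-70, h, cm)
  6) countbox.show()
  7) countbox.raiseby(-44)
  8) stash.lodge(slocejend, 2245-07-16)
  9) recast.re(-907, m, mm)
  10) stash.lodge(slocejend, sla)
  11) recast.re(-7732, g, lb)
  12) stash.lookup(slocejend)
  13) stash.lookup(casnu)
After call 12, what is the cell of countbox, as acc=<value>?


Step: recast.re[258; C; F]
Result: 2482/5
Step: countbox.start[-67/9]
Result: -67/9
Step: recast.re[74; F; K]
Result: 17789/60
Step: countbox.divby[75]
Result: -67/675
Step: recast.re[-70; h; cm]
Result: ToolError: incompatible units
Step: countbox.show[]
Result: -67/675
Step: countbox.raiseby[-44]
Result: -29767/675
Step: stash.lodge[slocejend; 2245-07-16]
Result: nil
Step: recast.re[-907; m; mm]
Result: -907000
Step: stash.lodge[slocejend; sla]
Result: 2245-07-16
Step: recast.re[-7732; g; lb]
Result: -773200000/45359237
Step: stash.lookup[slocejend]
Result: sla
Step: stash.lookup[casnu]
Result: snatrebrip

Answer: acc=-29767/675


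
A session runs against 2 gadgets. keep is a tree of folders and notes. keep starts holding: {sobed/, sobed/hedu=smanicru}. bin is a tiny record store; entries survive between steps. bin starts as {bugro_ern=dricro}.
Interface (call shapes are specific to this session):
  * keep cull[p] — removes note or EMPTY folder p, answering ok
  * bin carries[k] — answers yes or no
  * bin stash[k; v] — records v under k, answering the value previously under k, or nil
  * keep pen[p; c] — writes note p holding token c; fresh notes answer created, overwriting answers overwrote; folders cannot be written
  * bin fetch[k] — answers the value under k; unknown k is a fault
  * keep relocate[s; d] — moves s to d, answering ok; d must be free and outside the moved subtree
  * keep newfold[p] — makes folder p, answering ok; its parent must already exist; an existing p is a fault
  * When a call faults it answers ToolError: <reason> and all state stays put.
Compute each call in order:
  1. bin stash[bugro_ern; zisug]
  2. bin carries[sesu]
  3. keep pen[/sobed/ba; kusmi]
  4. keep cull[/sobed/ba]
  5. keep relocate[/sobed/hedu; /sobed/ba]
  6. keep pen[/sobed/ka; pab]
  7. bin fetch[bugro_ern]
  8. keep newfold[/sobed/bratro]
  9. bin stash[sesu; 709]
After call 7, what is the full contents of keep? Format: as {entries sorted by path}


Do: bin stash[bugro_ern; zisug]
See: dricro
Do: bin carries[sesu]
See: no
Do: keep pen[/sobed/ba; kusmi]
See: created
Do: keep cull[/sobed/ba]
See: ok
Do: keep relocate[/sobed/hedu; /sobed/ba]
See: ok
Do: keep pen[/sobed/ka; pab]
See: created
Do: bin fetch[bugro_ern]
See: zisug
Do: keep newfold[/sobed/bratro]
See: ok
Do: bin stash[sesu; 709]
See: nil

Answer: {sobed/, sobed/ba=smanicru, sobed/ka=pab}


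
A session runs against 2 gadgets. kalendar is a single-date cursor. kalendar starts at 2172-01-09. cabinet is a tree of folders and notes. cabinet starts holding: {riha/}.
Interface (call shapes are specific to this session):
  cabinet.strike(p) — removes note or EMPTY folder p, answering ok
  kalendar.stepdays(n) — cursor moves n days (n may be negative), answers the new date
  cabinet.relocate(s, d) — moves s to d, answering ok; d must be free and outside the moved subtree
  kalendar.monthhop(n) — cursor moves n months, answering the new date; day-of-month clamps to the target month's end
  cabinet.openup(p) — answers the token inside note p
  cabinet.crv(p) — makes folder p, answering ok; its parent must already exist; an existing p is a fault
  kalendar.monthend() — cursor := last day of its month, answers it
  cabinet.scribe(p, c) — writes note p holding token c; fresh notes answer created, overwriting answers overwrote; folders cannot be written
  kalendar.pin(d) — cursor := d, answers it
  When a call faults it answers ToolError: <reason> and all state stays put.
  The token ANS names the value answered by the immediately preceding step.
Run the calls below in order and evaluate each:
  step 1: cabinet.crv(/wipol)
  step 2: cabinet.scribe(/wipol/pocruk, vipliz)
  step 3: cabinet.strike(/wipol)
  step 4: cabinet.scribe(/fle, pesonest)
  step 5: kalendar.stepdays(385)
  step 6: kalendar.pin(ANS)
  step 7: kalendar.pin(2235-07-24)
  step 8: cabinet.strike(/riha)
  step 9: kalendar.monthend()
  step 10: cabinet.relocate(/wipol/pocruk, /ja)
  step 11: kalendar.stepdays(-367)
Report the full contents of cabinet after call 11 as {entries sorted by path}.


Answer: {fle=pesonest, ja=vipliz, wipol/}

Derivation:
// cabinet.crv(p: /wipol) : ok
// cabinet.scribe(p: /wipol/pocruk, c: vipliz) : created
// cabinet.strike(p: /wipol) : ToolError: not empty
// cabinet.scribe(p: /fle, c: pesonest) : created
// kalendar.stepdays(n: 385) : 2173-01-28
// kalendar.pin(d: ANS) : 2173-01-28
// kalendar.pin(d: 2235-07-24) : 2235-07-24
// cabinet.strike(p: /riha) : ok
// kalendar.monthend() : 2235-07-31
// cabinet.relocate(s: /wipol/pocruk, d: /ja) : ok
// kalendar.stepdays(n: -367) : 2234-07-29


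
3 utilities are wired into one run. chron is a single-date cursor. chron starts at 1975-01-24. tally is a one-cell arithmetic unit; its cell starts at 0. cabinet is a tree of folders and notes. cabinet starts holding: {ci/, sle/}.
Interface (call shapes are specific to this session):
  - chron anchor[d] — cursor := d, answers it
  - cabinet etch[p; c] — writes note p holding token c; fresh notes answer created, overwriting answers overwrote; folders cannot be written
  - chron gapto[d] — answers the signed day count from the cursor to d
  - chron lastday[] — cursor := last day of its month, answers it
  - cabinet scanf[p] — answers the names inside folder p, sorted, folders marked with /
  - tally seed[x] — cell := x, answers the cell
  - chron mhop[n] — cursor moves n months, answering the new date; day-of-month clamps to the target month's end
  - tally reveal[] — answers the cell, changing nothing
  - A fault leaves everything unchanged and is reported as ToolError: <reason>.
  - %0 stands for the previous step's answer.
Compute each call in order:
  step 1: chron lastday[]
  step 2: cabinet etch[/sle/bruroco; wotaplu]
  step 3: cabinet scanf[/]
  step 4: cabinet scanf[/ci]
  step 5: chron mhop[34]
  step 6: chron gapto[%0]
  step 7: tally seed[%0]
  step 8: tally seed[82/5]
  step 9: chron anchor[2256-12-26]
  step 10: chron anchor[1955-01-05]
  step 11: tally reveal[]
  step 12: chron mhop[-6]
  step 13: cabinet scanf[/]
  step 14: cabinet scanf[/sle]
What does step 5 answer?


Answer: 1977-11-30

Derivation:
[in] chron lastday
  1975-01-31
[in] cabinet etch p='/sle/bruroco' c='wotaplu'
  created
[in] cabinet scanf p='/'
  [ci/, sle/]
[in] cabinet scanf p='/ci'
  []
[in] chron mhop n='34'
  1977-11-30
[in] chron gapto d='%0'
  0
[in] tally seed x='%0'
  0
[in] tally seed x='82/5'
  82/5
[in] chron anchor d='2256-12-26'
  2256-12-26
[in] chron anchor d='1955-01-05'
  1955-01-05
[in] tally reveal
  82/5
[in] chron mhop n='-6'
  1954-07-05
[in] cabinet scanf p='/'
  [ci/, sle/]
[in] cabinet scanf p='/sle'
  [bruroco]


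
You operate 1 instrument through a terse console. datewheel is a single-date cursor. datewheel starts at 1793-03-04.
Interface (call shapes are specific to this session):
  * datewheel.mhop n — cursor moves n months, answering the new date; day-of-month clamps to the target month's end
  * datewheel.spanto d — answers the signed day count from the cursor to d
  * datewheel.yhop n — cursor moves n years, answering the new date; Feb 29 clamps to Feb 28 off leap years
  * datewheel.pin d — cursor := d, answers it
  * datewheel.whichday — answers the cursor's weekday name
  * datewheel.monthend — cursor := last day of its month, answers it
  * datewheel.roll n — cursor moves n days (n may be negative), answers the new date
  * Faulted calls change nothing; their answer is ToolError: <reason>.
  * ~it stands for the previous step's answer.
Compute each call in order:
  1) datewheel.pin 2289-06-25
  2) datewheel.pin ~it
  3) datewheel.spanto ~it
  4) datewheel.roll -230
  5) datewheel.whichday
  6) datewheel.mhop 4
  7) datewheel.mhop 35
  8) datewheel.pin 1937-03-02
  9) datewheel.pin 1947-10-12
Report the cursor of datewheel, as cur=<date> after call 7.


;; 1. datewheel.pin(d→2289-06-25) == 2289-06-25
;; 2. datewheel.pin(d→~it) == 2289-06-25
;; 3. datewheel.spanto(d→~it) == 0
;; 4. datewheel.roll(n→-230) == 2288-11-07
;; 5. datewheel.whichday() == Wednesday
;; 6. datewheel.mhop(n→4) == 2289-03-07
;; 7. datewheel.mhop(n→35) == 2292-02-07
;; 8. datewheel.pin(d→1937-03-02) == 1937-03-02
;; 9. datewheel.pin(d→1947-10-12) == 1947-10-12

Answer: cur=2292-02-07


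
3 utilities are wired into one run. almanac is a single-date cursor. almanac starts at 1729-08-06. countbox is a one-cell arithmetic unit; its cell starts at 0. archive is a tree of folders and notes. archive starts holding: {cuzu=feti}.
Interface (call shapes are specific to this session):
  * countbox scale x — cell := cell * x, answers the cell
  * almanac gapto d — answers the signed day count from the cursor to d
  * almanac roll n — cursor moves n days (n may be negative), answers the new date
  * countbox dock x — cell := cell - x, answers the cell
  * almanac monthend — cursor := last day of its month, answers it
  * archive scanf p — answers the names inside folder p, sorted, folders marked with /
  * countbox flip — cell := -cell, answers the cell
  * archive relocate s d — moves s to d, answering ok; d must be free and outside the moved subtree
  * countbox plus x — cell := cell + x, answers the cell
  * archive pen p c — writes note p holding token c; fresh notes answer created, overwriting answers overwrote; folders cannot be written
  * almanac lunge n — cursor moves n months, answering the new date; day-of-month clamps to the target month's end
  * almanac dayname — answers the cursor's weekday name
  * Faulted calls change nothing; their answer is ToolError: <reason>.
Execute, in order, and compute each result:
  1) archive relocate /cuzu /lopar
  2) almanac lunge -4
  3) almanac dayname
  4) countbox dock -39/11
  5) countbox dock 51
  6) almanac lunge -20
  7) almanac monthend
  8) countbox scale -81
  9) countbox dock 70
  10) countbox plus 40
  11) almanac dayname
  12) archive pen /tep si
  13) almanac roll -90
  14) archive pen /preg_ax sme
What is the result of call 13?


;; 1. archive relocate(s=/cuzu, d=/lopar) -> ok
;; 2. almanac lunge(n=-4) -> 1729-04-06
;; 3. almanac dayname() -> Wednesday
;; 4. countbox dock(x=-39/11) -> 39/11
;; 5. countbox dock(x=51) -> -522/11
;; 6. almanac lunge(n=-20) -> 1727-08-06
;; 7. almanac monthend() -> 1727-08-31
;; 8. countbox scale(x=-81) -> 42282/11
;; 9. countbox dock(x=70) -> 41512/11
;; 10. countbox plus(x=40) -> 41952/11
;; 11. almanac dayname() -> Sunday
;; 12. archive pen(p=/tep, c=si) -> created
;; 13. almanac roll(n=-90) -> 1727-06-02
;; 14. archive pen(p=/preg_ax, c=sme) -> created

Answer: 1727-06-02


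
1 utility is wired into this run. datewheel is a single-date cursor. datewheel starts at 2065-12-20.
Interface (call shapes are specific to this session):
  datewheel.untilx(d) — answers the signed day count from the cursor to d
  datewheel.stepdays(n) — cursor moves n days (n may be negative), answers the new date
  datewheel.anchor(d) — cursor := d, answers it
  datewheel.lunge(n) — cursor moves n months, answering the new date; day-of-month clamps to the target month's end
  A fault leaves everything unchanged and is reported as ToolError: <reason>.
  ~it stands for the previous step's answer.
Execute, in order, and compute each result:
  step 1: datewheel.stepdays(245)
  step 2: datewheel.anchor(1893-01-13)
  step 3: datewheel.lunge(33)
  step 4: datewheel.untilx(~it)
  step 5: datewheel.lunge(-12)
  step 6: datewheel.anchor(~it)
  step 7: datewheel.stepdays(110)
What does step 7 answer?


~$ datewheel.stepdays n='245'
= 2066-08-22
~$ datewheel.anchor d='1893-01-13'
= 1893-01-13
~$ datewheel.lunge n='33'
= 1895-10-13
~$ datewheel.untilx d='~it'
= 0
~$ datewheel.lunge n='-12'
= 1894-10-13
~$ datewheel.anchor d='~it'
= 1894-10-13
~$ datewheel.stepdays n='110'
= 1895-01-31

Answer: 1895-01-31


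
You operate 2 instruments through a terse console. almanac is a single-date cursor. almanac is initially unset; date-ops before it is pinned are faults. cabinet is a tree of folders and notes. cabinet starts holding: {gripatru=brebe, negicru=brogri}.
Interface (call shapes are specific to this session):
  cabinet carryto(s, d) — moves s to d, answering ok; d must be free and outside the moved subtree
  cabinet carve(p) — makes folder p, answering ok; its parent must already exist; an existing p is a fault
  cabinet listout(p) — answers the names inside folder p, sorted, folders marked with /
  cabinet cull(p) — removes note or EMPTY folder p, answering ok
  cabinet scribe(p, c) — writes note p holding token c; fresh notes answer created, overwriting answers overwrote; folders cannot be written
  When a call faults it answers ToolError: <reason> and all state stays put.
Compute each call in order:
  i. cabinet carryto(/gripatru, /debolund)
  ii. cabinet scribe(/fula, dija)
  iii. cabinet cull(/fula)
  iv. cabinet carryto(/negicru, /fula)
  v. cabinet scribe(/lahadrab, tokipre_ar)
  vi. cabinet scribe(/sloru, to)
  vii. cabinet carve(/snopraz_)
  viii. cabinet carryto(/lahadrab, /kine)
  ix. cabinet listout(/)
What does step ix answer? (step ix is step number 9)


-- cabinet carryto(s='/gripatru', d='/debolund') ~> ok
-- cabinet scribe(p='/fula', c='dija') ~> created
-- cabinet cull(p='/fula') ~> ok
-- cabinet carryto(s='/negicru', d='/fula') ~> ok
-- cabinet scribe(p='/lahadrab', c='tokipre_ar') ~> created
-- cabinet scribe(p='/sloru', c='to') ~> created
-- cabinet carve(p='/snopraz_') ~> ok
-- cabinet carryto(s='/lahadrab', d='/kine') ~> ok
-- cabinet listout(p='/') ~> [debolund, fula, kine, sloru, snopraz_/]

Answer: [debolund, fula, kine, sloru, snopraz_/]


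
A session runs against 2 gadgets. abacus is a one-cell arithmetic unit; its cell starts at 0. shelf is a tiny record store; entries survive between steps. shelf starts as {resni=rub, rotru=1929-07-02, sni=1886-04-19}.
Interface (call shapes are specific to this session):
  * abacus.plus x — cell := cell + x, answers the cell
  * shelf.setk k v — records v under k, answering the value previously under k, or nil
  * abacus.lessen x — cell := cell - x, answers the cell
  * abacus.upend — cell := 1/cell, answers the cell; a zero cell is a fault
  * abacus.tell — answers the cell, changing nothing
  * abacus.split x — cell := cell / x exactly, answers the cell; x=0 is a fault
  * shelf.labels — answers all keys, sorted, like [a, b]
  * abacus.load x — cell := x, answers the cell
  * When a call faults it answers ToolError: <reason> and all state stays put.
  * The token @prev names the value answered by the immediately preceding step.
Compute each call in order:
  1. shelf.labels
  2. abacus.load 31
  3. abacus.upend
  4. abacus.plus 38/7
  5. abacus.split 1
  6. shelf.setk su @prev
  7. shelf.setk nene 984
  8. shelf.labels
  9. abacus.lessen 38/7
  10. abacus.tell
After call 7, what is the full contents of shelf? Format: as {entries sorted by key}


% labels
:: [resni, rotru, sni]
% load x: 31
:: 31
% upend
:: 1/31
% plus x: 38/7
:: 1185/217
% split x: 1
:: 1185/217
% setk k: su v: @prev
:: nil
% setk k: nene v: 984
:: nil
% labels
:: [nene, resni, rotru, sni, su]
% lessen x: 38/7
:: 1/31
% tell
:: 1/31

Answer: {nene=984, resni=rub, rotru=1929-07-02, sni=1886-04-19, su=1185/217}


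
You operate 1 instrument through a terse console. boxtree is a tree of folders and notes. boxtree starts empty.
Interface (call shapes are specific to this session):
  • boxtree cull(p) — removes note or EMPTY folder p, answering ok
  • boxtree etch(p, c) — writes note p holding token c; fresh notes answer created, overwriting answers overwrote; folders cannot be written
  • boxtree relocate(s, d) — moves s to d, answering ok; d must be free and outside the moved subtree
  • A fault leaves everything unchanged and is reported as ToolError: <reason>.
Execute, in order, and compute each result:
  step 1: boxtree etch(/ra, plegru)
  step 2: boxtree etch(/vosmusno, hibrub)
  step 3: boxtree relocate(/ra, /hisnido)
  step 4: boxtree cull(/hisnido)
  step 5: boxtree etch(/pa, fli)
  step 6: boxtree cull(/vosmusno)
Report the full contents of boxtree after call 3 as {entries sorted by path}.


==> boxtree etch(p=/ra, c=plegru)
<== created
==> boxtree etch(p=/vosmusno, c=hibrub)
<== created
==> boxtree relocate(s=/ra, d=/hisnido)
<== ok
==> boxtree cull(p=/hisnido)
<== ok
==> boxtree etch(p=/pa, c=fli)
<== created
==> boxtree cull(p=/vosmusno)
<== ok

Answer: {hisnido=plegru, vosmusno=hibrub}


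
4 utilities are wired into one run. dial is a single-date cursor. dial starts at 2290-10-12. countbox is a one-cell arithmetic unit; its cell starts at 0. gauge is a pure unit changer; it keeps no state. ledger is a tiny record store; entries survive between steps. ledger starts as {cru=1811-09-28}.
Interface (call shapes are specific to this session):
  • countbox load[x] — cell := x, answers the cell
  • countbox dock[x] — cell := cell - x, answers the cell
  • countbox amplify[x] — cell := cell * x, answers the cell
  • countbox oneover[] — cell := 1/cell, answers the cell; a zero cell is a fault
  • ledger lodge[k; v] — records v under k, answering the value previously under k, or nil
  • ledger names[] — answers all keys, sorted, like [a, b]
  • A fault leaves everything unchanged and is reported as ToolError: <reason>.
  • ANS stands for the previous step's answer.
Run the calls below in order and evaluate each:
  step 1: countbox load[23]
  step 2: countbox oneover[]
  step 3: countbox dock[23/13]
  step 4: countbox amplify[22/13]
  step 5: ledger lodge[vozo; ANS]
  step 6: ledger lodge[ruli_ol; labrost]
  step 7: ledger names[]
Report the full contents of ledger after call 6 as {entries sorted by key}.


>>> countbox load x=23
= 23
>>> countbox oneover
= 1/23
>>> countbox dock x=23/13
= -516/299
>>> countbox amplify x=22/13
= -11352/3887
>>> ledger lodge k=vozo v=ANS
= nil
>>> ledger lodge k=ruli_ol v=labrost
= nil
>>> ledger names
= [cru, ruli_ol, vozo]

Answer: {cru=1811-09-28, ruli_ol=labrost, vozo=-11352/3887}


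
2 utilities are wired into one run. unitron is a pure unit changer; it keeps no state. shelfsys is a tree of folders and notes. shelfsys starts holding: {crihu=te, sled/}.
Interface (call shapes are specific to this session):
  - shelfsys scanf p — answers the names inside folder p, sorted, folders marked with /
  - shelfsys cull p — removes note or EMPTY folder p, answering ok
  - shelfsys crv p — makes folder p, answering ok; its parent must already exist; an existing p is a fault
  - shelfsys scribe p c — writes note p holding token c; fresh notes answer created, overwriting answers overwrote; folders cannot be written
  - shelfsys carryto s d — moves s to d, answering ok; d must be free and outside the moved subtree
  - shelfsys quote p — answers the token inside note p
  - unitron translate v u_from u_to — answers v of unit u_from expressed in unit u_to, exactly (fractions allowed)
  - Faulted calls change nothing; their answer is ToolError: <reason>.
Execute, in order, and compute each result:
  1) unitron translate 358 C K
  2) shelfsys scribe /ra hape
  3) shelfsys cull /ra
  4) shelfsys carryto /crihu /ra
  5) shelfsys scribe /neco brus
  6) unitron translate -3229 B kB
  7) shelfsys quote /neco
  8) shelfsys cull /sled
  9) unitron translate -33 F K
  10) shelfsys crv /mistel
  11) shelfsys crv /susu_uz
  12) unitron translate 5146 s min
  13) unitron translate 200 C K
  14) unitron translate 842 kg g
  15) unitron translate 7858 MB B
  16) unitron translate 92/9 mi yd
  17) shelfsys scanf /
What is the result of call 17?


-- 1. unitron translate(v='358', u_from='C', u_to='K') ~> 12623/20
-- 2. shelfsys scribe(p='/ra', c='hape') ~> created
-- 3. shelfsys cull(p='/ra') ~> ok
-- 4. shelfsys carryto(s='/crihu', d='/ra') ~> ok
-- 5. shelfsys scribe(p='/neco', c='brus') ~> created
-- 6. unitron translate(v='-3229', u_from='B', u_to='kB') ~> -3229/1000
-- 7. shelfsys quote(p='/neco') ~> brus
-- 8. shelfsys cull(p='/sled') ~> ok
-- 9. unitron translate(v='-33', u_from='F', u_to='K') ~> 42667/180
-- 10. shelfsys crv(p='/mistel') ~> ok
-- 11. shelfsys crv(p='/susu_uz') ~> ok
-- 12. unitron translate(v='5146', u_from='s', u_to='min') ~> 2573/30
-- 13. unitron translate(v='200', u_from='C', u_to='K') ~> 9463/20
-- 14. unitron translate(v='842', u_from='kg', u_to='g') ~> 842000
-- 15. unitron translate(v='7858', u_from='MB', u_to='B') ~> 7858000000
-- 16. unitron translate(v='92/9', u_from='mi', u_to='yd') ~> 161920/9
-- 17. shelfsys scanf(p='/') ~> [mistel/, neco, ra, susu_uz/]

Answer: [mistel/, neco, ra, susu_uz/]


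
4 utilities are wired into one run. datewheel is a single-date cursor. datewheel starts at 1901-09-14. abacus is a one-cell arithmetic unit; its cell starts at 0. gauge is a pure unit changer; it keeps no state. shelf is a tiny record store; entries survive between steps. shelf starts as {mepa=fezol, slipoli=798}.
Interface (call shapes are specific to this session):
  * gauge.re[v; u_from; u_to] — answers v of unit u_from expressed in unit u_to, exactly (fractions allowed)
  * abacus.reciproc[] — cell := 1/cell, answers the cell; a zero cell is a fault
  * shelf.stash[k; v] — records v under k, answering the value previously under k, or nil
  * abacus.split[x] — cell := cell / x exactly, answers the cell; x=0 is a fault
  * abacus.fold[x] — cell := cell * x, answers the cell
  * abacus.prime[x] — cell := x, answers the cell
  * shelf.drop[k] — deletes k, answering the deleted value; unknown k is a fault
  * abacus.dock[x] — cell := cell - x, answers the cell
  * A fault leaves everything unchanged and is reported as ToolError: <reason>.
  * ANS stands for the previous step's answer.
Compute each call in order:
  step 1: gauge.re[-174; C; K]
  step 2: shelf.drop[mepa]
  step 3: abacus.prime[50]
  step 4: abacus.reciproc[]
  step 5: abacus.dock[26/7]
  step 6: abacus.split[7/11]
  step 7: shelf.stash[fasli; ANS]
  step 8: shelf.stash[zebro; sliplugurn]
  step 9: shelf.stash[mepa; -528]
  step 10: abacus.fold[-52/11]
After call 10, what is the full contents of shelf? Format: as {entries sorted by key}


Answer: {fasli=-14223/2450, mepa=-528, slipoli=798, zebro=sliplugurn}

Derivation:
>> re(v='-174', u_from='C', u_to='K')
<< 1983/20
>> drop(k='mepa')
<< fezol
>> prime(x='50')
<< 50
>> reciproc()
<< 1/50
>> dock(x='26/7')
<< -1293/350
>> split(x='7/11')
<< -14223/2450
>> stash(k='fasli', v='ANS')
<< nil
>> stash(k='zebro', v='sliplugurn')
<< nil
>> stash(k='mepa', v='-528')
<< nil
>> fold(x='-52/11')
<< 33618/1225
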